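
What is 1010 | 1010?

OR: 1 when either bit is 1
  1010
| 1010
------
  1010
Decimal: 10 | 10 = 10



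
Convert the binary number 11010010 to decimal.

Sum of powers of 2 for each 1-bit:
2^1 + 2^4 + 2^6 + 2^7
= 2 + 16 + 64 + 128
= 210



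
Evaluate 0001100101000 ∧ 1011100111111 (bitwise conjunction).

AND: 1 only when both bits are 1
  0001100101000
& 1011100111111
---------------
  0001100101000
Decimal: 808 & 5951 = 808



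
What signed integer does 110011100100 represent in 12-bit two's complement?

Binary: 110011100100
Sign bit: 1 (negative)
Invert: 001100011011
Add 1:  001100011100
Magnitude: 001100011100 = 512 + 256 + 16 + 8 + 4 = 796
Value: -796



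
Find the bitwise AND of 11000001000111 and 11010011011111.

AND: 1 only when both bits are 1
  11000001000111
& 11010011011111
----------------
  11000001000111
Decimal: 12359 & 13535 = 12359



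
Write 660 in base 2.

Using repeated division by 2:
660 ÷ 2 = 330 remainder 0
330 ÷ 2 = 165 remainder 0
165 ÷ 2 = 82 remainder 1
82 ÷ 2 = 41 remainder 0
41 ÷ 2 = 20 remainder 1
20 ÷ 2 = 10 remainder 0
10 ÷ 2 = 5 remainder 0
5 ÷ 2 = 2 remainder 1
2 ÷ 2 = 1 remainder 0
1 ÷ 2 = 0 remainder 1
Reading remainders bottom to top: 1010010100



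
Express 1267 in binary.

Using repeated division by 2:
1267 ÷ 2 = 633 remainder 1
633 ÷ 2 = 316 remainder 1
316 ÷ 2 = 158 remainder 0
158 ÷ 2 = 79 remainder 0
79 ÷ 2 = 39 remainder 1
39 ÷ 2 = 19 remainder 1
19 ÷ 2 = 9 remainder 1
9 ÷ 2 = 4 remainder 1
4 ÷ 2 = 2 remainder 0
2 ÷ 2 = 1 remainder 0
1 ÷ 2 = 0 remainder 1
Reading remainders bottom to top: 10011110011



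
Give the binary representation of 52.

Using repeated division by 2:
52 ÷ 2 = 26 remainder 0
26 ÷ 2 = 13 remainder 0
13 ÷ 2 = 6 remainder 1
6 ÷ 2 = 3 remainder 0
3 ÷ 2 = 1 remainder 1
1 ÷ 2 = 0 remainder 1
Reading remainders bottom to top: 110100



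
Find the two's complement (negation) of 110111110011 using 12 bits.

Original (sign bit 1, negative): 110111110011
Step 1 - Invert all bits: 001000001100
Step 2 - Add 1: 001000001101
Verification: 110111110011 + 001000001101 = 1000000000000; discarding the end carry (carry out of the top bit) leaves the 12-bit value 000000000000, as required for x + (-x)



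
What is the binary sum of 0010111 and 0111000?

Add column by column from the right: bit + bit + carry-in; write the sum mod 2, carry 1 when the sum is 2 or 3.
carry:  1100000
        0010111
+       0111000
---------------
       01001111
(the carry out of the leftmost column, 0, becomes the leading bit)
Decimal check:
  0010111 = 16 + 4 + 2 + 1 = 23
  0111000 = 32 + 16 + 8 = 56
  23 + 56 = 79, and 01001111 = 64 + 8 + 4 + 2 + 1 = 79 ✓



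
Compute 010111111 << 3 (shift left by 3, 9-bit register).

Original: 010111111 (decimal 191)
Shift left by 3 positions
Append 3 zeros on the right and drop the 3 high bits that overflow the 9-bit width
Result: 111111000 (decimal 504)
Equivalent: 191 << 3 = 191 × 2^3 = 1528, truncated to 9 bits = 504



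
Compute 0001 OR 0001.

OR: 1 when either bit is 1
  0001
| 0001
------
  0001
Decimal: 1 | 1 = 1



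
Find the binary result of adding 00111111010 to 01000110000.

Add column by column from the right: bit + bit + carry-in; write the sum mod 2, carry 1 when the sum is 2 or 3.
carry:  11111100000
        00111111010
+       01000110000
-------------------
       010000101010
(the carry out of the leftmost column, 0, becomes the leading bit)
Decimal check:
  00111111010 = 256 + 128 + 64 + 32 + 16 + 8 + 2 = 506
  01000110000 = 512 + 32 + 16 = 560
  506 + 560 = 1066, and 010000101010 = 1024 + 32 + 8 + 2 = 1066 ✓



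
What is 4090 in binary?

Using repeated division by 2:
4090 ÷ 2 = 2045 remainder 0
2045 ÷ 2 = 1022 remainder 1
1022 ÷ 2 = 511 remainder 0
511 ÷ 2 = 255 remainder 1
255 ÷ 2 = 127 remainder 1
127 ÷ 2 = 63 remainder 1
63 ÷ 2 = 31 remainder 1
31 ÷ 2 = 15 remainder 1
15 ÷ 2 = 7 remainder 1
7 ÷ 2 = 3 remainder 1
3 ÷ 2 = 1 remainder 1
1 ÷ 2 = 0 remainder 1
Reading remainders bottom to top: 111111111010



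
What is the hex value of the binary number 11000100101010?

Group into 4-bit nibbles from right:
  0011 = 3
  0001 = 1
  0010 = 2
  1010 = A
Result: 312A



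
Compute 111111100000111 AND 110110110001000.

AND: 1 only when both bits are 1
  111111100000111
& 110110110001000
-----------------
  110110100000000
Decimal: 32519 & 28040 = 27904



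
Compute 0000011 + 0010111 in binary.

Add column by column from the right: bit + bit + carry-in; write the sum mod 2, carry 1 when the sum is 2 or 3.
carry:  0001110
        0000011
+       0010111
---------------
       00011010
(the carry out of the leftmost column, 0, becomes the leading bit)
Decimal check:
  0000011 = 2 + 1 = 3
  0010111 = 16 + 4 + 2 + 1 = 23
  3 + 23 = 26, and 00011010 = 16 + 8 + 2 = 26 ✓



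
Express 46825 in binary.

Using repeated division by 2:
46825 ÷ 2 = 23412 remainder 1
23412 ÷ 2 = 11706 remainder 0
11706 ÷ 2 = 5853 remainder 0
5853 ÷ 2 = 2926 remainder 1
2926 ÷ 2 = 1463 remainder 0
1463 ÷ 2 = 731 remainder 1
731 ÷ 2 = 365 remainder 1
365 ÷ 2 = 182 remainder 1
182 ÷ 2 = 91 remainder 0
91 ÷ 2 = 45 remainder 1
45 ÷ 2 = 22 remainder 1
22 ÷ 2 = 11 remainder 0
11 ÷ 2 = 5 remainder 1
5 ÷ 2 = 2 remainder 1
2 ÷ 2 = 1 remainder 0
1 ÷ 2 = 0 remainder 1
Reading remainders bottom to top: 1011011011101001



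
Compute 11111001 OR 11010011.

OR: 1 when either bit is 1
  11111001
| 11010011
----------
  11111011
Decimal: 249 | 211 = 251



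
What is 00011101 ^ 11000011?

XOR: 1 when bits differ
  00011101
^ 11000011
----------
  11011110
Decimal: 29 ^ 195 = 222



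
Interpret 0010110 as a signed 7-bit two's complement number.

Binary: 0010110
Sign bit: 0 (non-negative)
Read directly as an unsigned value:
0010110 = 16 + 4 + 2 = 22
Value: 22



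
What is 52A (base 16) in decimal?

Expand by place value (powers of 16):
Digit values: A = 10
52A = 5 × 16^2 + 2 × 16^1 + 10 × 16^0
= 5 × 256 + 2 × 16 + 10 × 1
= 1280 + 32 + 10
= 1322



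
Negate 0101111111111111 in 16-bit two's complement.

Original: 0101111111111111
Step 1 - Invert all bits: 1010000000000000
Step 2 - Add 1: 1010000000000001
Verification: 0101111111111111 + 1010000000000001 = 10000000000000000; discarding the end carry (carry out of the top bit) leaves the 16-bit value 0000000000000000, as required for x + (-x)



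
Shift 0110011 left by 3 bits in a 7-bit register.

Original: 0110011 (decimal 51)
Shift left by 3 positions
Append 3 zeros on the right and drop the 3 high bits that overflow the 7-bit width
Result: 0011000 (decimal 24)
Equivalent: 51 << 3 = 51 × 2^3 = 408, truncated to 7 bits = 24



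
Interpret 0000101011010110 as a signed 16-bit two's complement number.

Binary: 0000101011010110
Sign bit: 0 (non-negative)
Read directly as an unsigned value:
0000101011010110 = 2048 + 512 + 128 + 64 + 16 + 4 + 2 = 2774
Value: 2774



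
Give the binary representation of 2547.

Using repeated division by 2:
2547 ÷ 2 = 1273 remainder 1
1273 ÷ 2 = 636 remainder 1
636 ÷ 2 = 318 remainder 0
318 ÷ 2 = 159 remainder 0
159 ÷ 2 = 79 remainder 1
79 ÷ 2 = 39 remainder 1
39 ÷ 2 = 19 remainder 1
19 ÷ 2 = 9 remainder 1
9 ÷ 2 = 4 remainder 1
4 ÷ 2 = 2 remainder 0
2 ÷ 2 = 1 remainder 0
1 ÷ 2 = 0 remainder 1
Reading remainders bottom to top: 100111110011



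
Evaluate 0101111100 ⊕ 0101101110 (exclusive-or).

XOR: 1 when bits differ
  0101111100
^ 0101101110
------------
  0000010010
Decimal: 380 ^ 366 = 18



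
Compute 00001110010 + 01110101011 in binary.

Add column by column from the right: bit + bit + carry-in; write the sum mod 2, carry 1 when the sum is 2 or 3.
carry:  11111000100
        00001110010
+       01110101011
-------------------
       010000011101
(the carry out of the leftmost column, 0, becomes the leading bit)
Decimal check:
  00001110010 = 64 + 32 + 16 + 2 = 114
  01110101011 = 512 + 256 + 128 + 32 + 8 + 2 + 1 = 939
  114 + 939 = 1053, and 010000011101 = 1024 + 16 + 8 + 4 + 1 = 1053 ✓



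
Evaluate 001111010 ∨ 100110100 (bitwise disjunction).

OR: 1 when either bit is 1
  001111010
| 100110100
-----------
  101111110
Decimal: 122 | 308 = 382



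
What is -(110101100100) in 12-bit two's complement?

Original (sign bit 1, negative): 110101100100
Step 1 - Invert all bits: 001010011011
Step 2 - Add 1: 001010011100
Verification: 110101100100 + 001010011100 = 1000000000000; discarding the end carry (carry out of the top bit) leaves the 12-bit value 000000000000, as required for x + (-x)



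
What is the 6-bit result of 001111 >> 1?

Original: 001111 (decimal 15)
Shift right by 1 position
Drop the 1 low bit; fill with zero on the left
Result: 000111 (decimal 7)
Equivalent: 15 >> 1 = 15 ÷ 2^1 = 7



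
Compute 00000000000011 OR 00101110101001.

OR: 1 when either bit is 1
  00000000000011
| 00101110101001
----------------
  00101110101011
Decimal: 3 | 2985 = 2987



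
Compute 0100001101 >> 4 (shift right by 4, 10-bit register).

Original: 0100001101 (decimal 269)
Shift right by 4 positions
Drop the 4 low bits; fill with zeros on the left
Result: 0000010000 (decimal 16)
Equivalent: 269 >> 4 = 269 ÷ 2^4 = 16



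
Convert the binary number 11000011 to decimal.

Sum of powers of 2 for each 1-bit:
2^0 + 2^1 + 2^6 + 2^7
= 1 + 2 + 64 + 128
= 195



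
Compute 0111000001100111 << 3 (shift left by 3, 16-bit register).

Original: 0111000001100111 (decimal 28775)
Shift left by 3 positions
Append 3 zeros on the right and drop the 3 high bits that overflow the 16-bit width
Result: 1000001100111000 (decimal 33592)
Equivalent: 28775 << 3 = 28775 × 2^3 = 230200, truncated to 16 bits = 33592



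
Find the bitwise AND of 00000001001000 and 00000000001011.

AND: 1 only when both bits are 1
  00000001001000
& 00000000001011
----------------
  00000000001000
Decimal: 72 & 11 = 8



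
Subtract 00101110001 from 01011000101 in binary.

Method 1 - Direct subtraction (column by column from the right: bit − bit − borrow-in; if negative, add 2 and borrow 1 from the next column):
borrow: 01011100000
        01011000101
-       00101110001
-------------------
        00101010100

Method 2 - Add two's complement:
Two's complement of 00101110001: invert → 11010001110, add 1 → 11010001111
  01011000101
+ 11010001111
-------------
 100101010100  (end carry out of the top bit = 1)
Discarding the end carry: 00101010100
Decimal check:
  01011000101 = 512 + 128 + 64 + 4 + 1 = 709
  00101110001 = 256 + 64 + 32 + 16 + 1 = 369
  709 - 369 = 340, and 00101010100 = 256 + 64 + 16 + 4 = 340 ✓



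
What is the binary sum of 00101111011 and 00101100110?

Add column by column from the right: bit + bit + carry-in; write the sum mod 2, carry 1 when the sum is 2 or 3.
carry:  01011111100
        00101111011
+       00101100110
-------------------
       001011100001
(the carry out of the leftmost column, 0, becomes the leading bit)
Decimal check:
  00101111011 = 256 + 64 + 32 + 16 + 8 + 2 + 1 = 379
  00101100110 = 256 + 64 + 32 + 4 + 2 = 358
  379 + 358 = 737, and 001011100001 = 512 + 128 + 64 + 32 + 1 = 737 ✓



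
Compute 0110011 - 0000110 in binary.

Method 1 - Direct subtraction (column by column from the right: bit − bit − borrow-in; if negative, add 2 and borrow 1 from the next column):
borrow: 0011000
        0110011
-       0000110
---------------
        0101101

Method 2 - Add two's complement:
Two's complement of 0000110: invert → 1111001, add 1 → 1111010
  0110011
+ 1111010
---------
 10101101  (end carry out of the top bit = 1)
Discarding the end carry: 0101101
Decimal check:
  0110011 = 32 + 16 + 2 + 1 = 51
  0000110 = 4 + 2 = 6
  51 - 6 = 45, and 0101101 = 32 + 8 + 4 + 1 = 45 ✓



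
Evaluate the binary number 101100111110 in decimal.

Sum of powers of 2 for each 1-bit:
2^1 + 2^2 + 2^3 + 2^4 + 2^5 + 2^8 + 2^9 + 2^11
= 2 + 4 + 8 + 16 + 32 + 256 + 512 + 2048
= 2878



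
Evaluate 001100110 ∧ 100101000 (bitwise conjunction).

AND: 1 only when both bits are 1
  001100110
& 100101000
-----------
  000100000
Decimal: 102 & 296 = 32



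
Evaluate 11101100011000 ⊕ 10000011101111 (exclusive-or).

XOR: 1 when bits differ
  11101100011000
^ 10000011101111
----------------
  01101111110111
Decimal: 15128 ^ 8431 = 7159



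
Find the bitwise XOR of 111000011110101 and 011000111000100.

XOR: 1 when bits differ
  111000011110101
^ 011000111000100
-----------------
  100000100110001
Decimal: 28917 ^ 12740 = 16689



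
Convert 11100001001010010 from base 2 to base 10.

Sum of powers of 2 for each 1-bit:
2^1 + 2^4 + 2^6 + 2^9 + 2^14 + 2^15 + 2^16
= 2 + 16 + 64 + 512 + 16384 + 32768 + 65536
= 115282



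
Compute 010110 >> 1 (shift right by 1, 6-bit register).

Original: 010110 (decimal 22)
Shift right by 1 position
Drop the 1 low bit; fill with zero on the left
Result: 001011 (decimal 11)
Equivalent: 22 >> 1 = 22 ÷ 2^1 = 11



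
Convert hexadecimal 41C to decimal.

Expand by place value (powers of 16):
Digit values: C = 12
41C = 4 × 16^2 + 1 × 16^1 + 12 × 16^0
= 4 × 256 + 1 × 16 + 12 × 1
= 1024 + 16 + 12
= 1052



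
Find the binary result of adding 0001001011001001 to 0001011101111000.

Add column by column from the right: bit + bit + carry-in; write the sum mod 2, carry 1 when the sum is 2 or 3.
carry:  0010111111110000
        0001001011001001
+       0001011101111000
------------------------
       00010101001000001
(the carry out of the leftmost column, 0, becomes the leading bit)
Decimal check:
  0001001011001001 = 4096 + 512 + 128 + 64 + 8 + 1 = 4809
  0001011101111000 = 4096 + 1024 + 512 + 256 + 64 + 32 + 16 + 8 = 6008
  4809 + 6008 = 10817, and 00010101001000001 = 8192 + 2048 + 512 + 64 + 1 = 10817 ✓



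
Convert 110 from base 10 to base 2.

Using repeated division by 2:
110 ÷ 2 = 55 remainder 0
55 ÷ 2 = 27 remainder 1
27 ÷ 2 = 13 remainder 1
13 ÷ 2 = 6 remainder 1
6 ÷ 2 = 3 remainder 0
3 ÷ 2 = 1 remainder 1
1 ÷ 2 = 0 remainder 1
Reading remainders bottom to top: 1101110



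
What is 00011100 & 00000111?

AND: 1 only when both bits are 1
  00011100
& 00000111
----------
  00000100
Decimal: 28 & 7 = 4



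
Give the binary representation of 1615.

Using repeated division by 2:
1615 ÷ 2 = 807 remainder 1
807 ÷ 2 = 403 remainder 1
403 ÷ 2 = 201 remainder 1
201 ÷ 2 = 100 remainder 1
100 ÷ 2 = 50 remainder 0
50 ÷ 2 = 25 remainder 0
25 ÷ 2 = 12 remainder 1
12 ÷ 2 = 6 remainder 0
6 ÷ 2 = 3 remainder 0
3 ÷ 2 = 1 remainder 1
1 ÷ 2 = 0 remainder 1
Reading remainders bottom to top: 11001001111



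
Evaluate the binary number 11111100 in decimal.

Sum of powers of 2 for each 1-bit:
2^2 + 2^3 + 2^4 + 2^5 + 2^6 + 2^7
= 4 + 8 + 16 + 32 + 64 + 128
= 252



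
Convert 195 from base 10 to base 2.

Using repeated division by 2:
195 ÷ 2 = 97 remainder 1
97 ÷ 2 = 48 remainder 1
48 ÷ 2 = 24 remainder 0
24 ÷ 2 = 12 remainder 0
12 ÷ 2 = 6 remainder 0
6 ÷ 2 = 3 remainder 0
3 ÷ 2 = 1 remainder 1
1 ÷ 2 = 0 remainder 1
Reading remainders bottom to top: 11000011



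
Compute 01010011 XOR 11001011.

XOR: 1 when bits differ
  01010011
^ 11001011
----------
  10011000
Decimal: 83 ^ 203 = 152



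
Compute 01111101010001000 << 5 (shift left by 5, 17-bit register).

Original: 01111101010001000 (decimal 64136)
Shift left by 5 positions
Append 5 zeros on the right and drop the 5 high bits that overflow the 17-bit width
Result: 10101000100000000 (decimal 86272)
Equivalent: 64136 << 5 = 64136 × 2^5 = 2052352, truncated to 17 bits = 86272



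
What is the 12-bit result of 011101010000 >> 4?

Original: 011101010000 (decimal 1872)
Shift right by 4 positions
Drop the 4 low bits; fill with zeros on the left
Result: 000001110101 (decimal 117)
Equivalent: 1872 >> 4 = 1872 ÷ 2^4 = 117



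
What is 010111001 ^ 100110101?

XOR: 1 when bits differ
  010111001
^ 100110101
-----------
  110001100
Decimal: 185 ^ 309 = 396



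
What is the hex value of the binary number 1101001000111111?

Group into 4-bit nibbles from right:
  1101 = D
  0010 = 2
  0011 = 3
  1111 = F
Result: D23F



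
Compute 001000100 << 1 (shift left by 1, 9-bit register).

Original: 001000100 (decimal 68)
Shift left by 1 position
Append 1 zero on the right
Result: 010001000 (decimal 136)
Equivalent: 68 << 1 = 68 × 2^1 = 136



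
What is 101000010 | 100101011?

OR: 1 when either bit is 1
  101000010
| 100101011
-----------
  101101011
Decimal: 322 | 299 = 363



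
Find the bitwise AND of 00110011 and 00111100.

AND: 1 only when both bits are 1
  00110011
& 00111100
----------
  00110000
Decimal: 51 & 60 = 48



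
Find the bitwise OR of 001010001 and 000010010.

OR: 1 when either bit is 1
  001010001
| 000010010
-----------
  001010011
Decimal: 81 | 18 = 83



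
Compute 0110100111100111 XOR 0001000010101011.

XOR: 1 when bits differ
  0110100111100111
^ 0001000010101011
------------------
  0111100101001100
Decimal: 27111 ^ 4267 = 31052



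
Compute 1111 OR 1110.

OR: 1 when either bit is 1
  1111
| 1110
------
  1111
Decimal: 15 | 14 = 15



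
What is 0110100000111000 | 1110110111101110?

OR: 1 when either bit is 1
  0110100000111000
| 1110110111101110
------------------
  1110110111111110
Decimal: 26680 | 60910 = 60926



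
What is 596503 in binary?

Using repeated division by 2:
596503 ÷ 2 = 298251 remainder 1
298251 ÷ 2 = 149125 remainder 1
149125 ÷ 2 = 74562 remainder 1
74562 ÷ 2 = 37281 remainder 0
37281 ÷ 2 = 18640 remainder 1
18640 ÷ 2 = 9320 remainder 0
9320 ÷ 2 = 4660 remainder 0
4660 ÷ 2 = 2330 remainder 0
2330 ÷ 2 = 1165 remainder 0
1165 ÷ 2 = 582 remainder 1
582 ÷ 2 = 291 remainder 0
291 ÷ 2 = 145 remainder 1
145 ÷ 2 = 72 remainder 1
72 ÷ 2 = 36 remainder 0
36 ÷ 2 = 18 remainder 0
18 ÷ 2 = 9 remainder 0
9 ÷ 2 = 4 remainder 1
4 ÷ 2 = 2 remainder 0
2 ÷ 2 = 1 remainder 0
1 ÷ 2 = 0 remainder 1
Reading remainders bottom to top: 10010001101000010111



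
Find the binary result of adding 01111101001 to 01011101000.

Add column by column from the right: bit + bit + carry-in; write the sum mod 2, carry 1 when the sum is 2 or 3.
carry:  11111010000
        01111101001
+       01011101000
-------------------
       011011010001
(the carry out of the leftmost column, 0, becomes the leading bit)
Decimal check:
  01111101001 = 512 + 256 + 128 + 64 + 32 + 8 + 1 = 1001
  01011101000 = 512 + 128 + 64 + 32 + 8 = 744
  1001 + 744 = 1745, and 011011010001 = 1024 + 512 + 128 + 64 + 16 + 1 = 1745 ✓



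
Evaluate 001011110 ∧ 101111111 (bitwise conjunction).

AND: 1 only when both bits are 1
  001011110
& 101111111
-----------
  001011110
Decimal: 94 & 383 = 94



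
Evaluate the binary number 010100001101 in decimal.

Sum of powers of 2 for each 1-bit:
2^0 + 2^2 + 2^3 + 2^8 + 2^10
= 1 + 4 + 8 + 256 + 1024
= 1293



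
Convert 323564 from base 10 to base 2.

Using repeated division by 2:
323564 ÷ 2 = 161782 remainder 0
161782 ÷ 2 = 80891 remainder 0
80891 ÷ 2 = 40445 remainder 1
40445 ÷ 2 = 20222 remainder 1
20222 ÷ 2 = 10111 remainder 0
10111 ÷ 2 = 5055 remainder 1
5055 ÷ 2 = 2527 remainder 1
2527 ÷ 2 = 1263 remainder 1
1263 ÷ 2 = 631 remainder 1
631 ÷ 2 = 315 remainder 1
315 ÷ 2 = 157 remainder 1
157 ÷ 2 = 78 remainder 1
78 ÷ 2 = 39 remainder 0
39 ÷ 2 = 19 remainder 1
19 ÷ 2 = 9 remainder 1
9 ÷ 2 = 4 remainder 1
4 ÷ 2 = 2 remainder 0
2 ÷ 2 = 1 remainder 0
1 ÷ 2 = 0 remainder 1
Reading remainders bottom to top: 1001110111111101100



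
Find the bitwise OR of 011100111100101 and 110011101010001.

OR: 1 when either bit is 1
  011100111100101
| 110011101010001
-----------------
  111111111110101
Decimal: 14821 | 26449 = 32757



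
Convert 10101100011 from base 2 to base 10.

Sum of powers of 2 for each 1-bit:
2^0 + 2^1 + 2^5 + 2^6 + 2^8 + 2^10
= 1 + 2 + 32 + 64 + 256 + 1024
= 1379



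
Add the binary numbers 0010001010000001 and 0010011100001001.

Add column by column from the right: bit + bit + carry-in; write the sum mod 2, carry 1 when the sum is 2 or 3.
carry:  0100110000000010
        0010001010000001
+       0010011100001001
------------------------
       00100100110001010
(the carry out of the leftmost column, 0, becomes the leading bit)
Decimal check:
  0010001010000001 = 8192 + 512 + 128 + 1 = 8833
  0010011100001001 = 8192 + 1024 + 512 + 256 + 8 + 1 = 9993
  8833 + 9993 = 18826, and 00100100110001010 = 16384 + 2048 + 256 + 128 + 8 + 2 = 18826 ✓



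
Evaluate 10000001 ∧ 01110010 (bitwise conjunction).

AND: 1 only when both bits are 1
  10000001
& 01110010
----------
  00000000
Decimal: 129 & 114 = 0



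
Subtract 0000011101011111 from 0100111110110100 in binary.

Method 1 - Direct subtraction (column by column from the right: bit − bit − borrow-in; if negative, add 2 and borrow 1 from the next column):
borrow: 0000000010111110
        0100111110110100
-       0000011101011111
------------------------
        0100100001010101

Method 2 - Add two's complement:
Two's complement of 0000011101011111: invert → 1111100010100000, add 1 → 1111100010100001
  0100111110110100
+ 1111100010100001
------------------
 10100100001010101  (end carry out of the top bit = 1)
Discarding the end carry: 0100100001010101
Decimal check:
  0100111110110100 = 16384 + 2048 + 1024 + 512 + 256 + 128 + 32 + 16 + 4 = 20404
  0000011101011111 = 1024 + 512 + 256 + 64 + 16 + 8 + 4 + 2 + 1 = 1887
  20404 - 1887 = 18517, and 0100100001010101 = 16384 + 2048 + 64 + 16 + 4 + 1 = 18517 ✓



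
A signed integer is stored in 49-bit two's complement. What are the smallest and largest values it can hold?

For 49-bit two's complement:
Minimum: -2^48 = -281474976710656
Maximum: 2^48 - 1 = 281474976710655



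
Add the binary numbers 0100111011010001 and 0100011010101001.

Add column by column from the right: bit + bit + carry-in; write the sum mod 2, carry 1 when the sum is 2 or 3.
carry:  1001110100000010
        0100111011010001
+       0100011010101001
------------------------
       01001010101111010
(the carry out of the leftmost column, 0, becomes the leading bit)
Decimal check:
  0100111011010001 = 16384 + 2048 + 1024 + 512 + 128 + 64 + 16 + 1 = 20177
  0100011010101001 = 16384 + 1024 + 512 + 128 + 32 + 8 + 1 = 18089
  20177 + 18089 = 38266, and 01001010101111010 = 32768 + 4096 + 1024 + 256 + 64 + 32 + 16 + 8 + 2 = 38266 ✓



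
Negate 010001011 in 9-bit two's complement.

Original: 010001011
Step 1 - Invert all bits: 101110100
Step 2 - Add 1: 101110101
Verification: 010001011 + 101110101 = 1000000000; discarding the end carry (carry out of the top bit) leaves the 9-bit value 000000000, as required for x + (-x)



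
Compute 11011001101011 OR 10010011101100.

OR: 1 when either bit is 1
  11011001101011
| 10010011101100
----------------
  11011011101111
Decimal: 13931 | 9452 = 14063



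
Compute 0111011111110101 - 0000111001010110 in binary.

Method 1 - Direct subtraction (column by column from the right: bit − bit − borrow-in; if negative, add 2 and borrow 1 from the next column):
borrow: 0001000000111100
        0111011111110101
-       0000111001010110
------------------------
        0110100110011111

Method 2 - Add two's complement:
Two's complement of 0000111001010110: invert → 1111000110101001, add 1 → 1111000110101010
  0111011111110101
+ 1111000110101010
------------------
 10110100110011111  (end carry out of the top bit = 1)
Discarding the end carry: 0110100110011111
Decimal check:
  0111011111110101 = 16384 + 8192 + 4096 + 1024 + 512 + 256 + 128 + 64 + 32 + 16 + 4 + 1 = 30709
  0000111001010110 = 2048 + 1024 + 512 + 64 + 16 + 4 + 2 = 3670
  30709 - 3670 = 27039, and 0110100110011111 = 16384 + 8192 + 2048 + 256 + 128 + 16 + 8 + 4 + 2 + 1 = 27039 ✓



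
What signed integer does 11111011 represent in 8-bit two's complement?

Binary: 11111011
Sign bit: 1 (negative)
Invert: 00000100
Add 1:  00000101
Magnitude: 00000101 = 4 + 1 = 5
Value: -5



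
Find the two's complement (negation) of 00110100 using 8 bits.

Original: 00110100
Step 1 - Invert all bits: 11001011
Step 2 - Add 1: 11001100
Verification: 00110100 + 11001100 = 100000000; discarding the end carry (carry out of the top bit) leaves the 8-bit value 00000000, as required for x + (-x)



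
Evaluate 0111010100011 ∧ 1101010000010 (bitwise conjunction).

AND: 1 only when both bits are 1
  0111010100011
& 1101010000010
---------------
  0101010000010
Decimal: 3747 & 6786 = 2690



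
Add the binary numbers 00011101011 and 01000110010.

Add column by column from the right: bit + bit + carry-in; write the sum mod 2, carry 1 when the sum is 2 or 3.
carry:  00111000100
        00011101011
+       01000110010
-------------------
       001100011101
(the carry out of the leftmost column, 0, becomes the leading bit)
Decimal check:
  00011101011 = 128 + 64 + 32 + 8 + 2 + 1 = 235
  01000110010 = 512 + 32 + 16 + 2 = 562
  235 + 562 = 797, and 001100011101 = 512 + 256 + 16 + 8 + 4 + 1 = 797 ✓



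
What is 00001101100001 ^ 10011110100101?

XOR: 1 when bits differ
  00001101100001
^ 10011110100101
----------------
  10010011000100
Decimal: 865 ^ 10149 = 9412



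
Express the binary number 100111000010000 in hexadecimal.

Group into 4-bit nibbles from right:
  0100 = 4
  1110 = E
  0001 = 1
  0000 = 0
Result: 4E10



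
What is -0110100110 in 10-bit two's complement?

Original: 0110100110
Step 1 - Invert all bits: 1001011001
Step 2 - Add 1: 1001011010
Verification: 0110100110 + 1001011010 = 10000000000; discarding the end carry (carry out of the top bit) leaves the 10-bit value 0000000000, as required for x + (-x)



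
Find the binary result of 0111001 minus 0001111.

Method 1 - Direct subtraction (column by column from the right: bit − bit − borrow-in; if negative, add 2 and borrow 1 from the next column):
borrow: 0011100
        0111001
-       0001111
---------------
        0101010

Method 2 - Add two's complement:
Two's complement of 0001111: invert → 1110000, add 1 → 1110001
  0111001
+ 1110001
---------
 10101010  (end carry out of the top bit = 1)
Discarding the end carry: 0101010
Decimal check:
  0111001 = 32 + 16 + 8 + 1 = 57
  0001111 = 8 + 4 + 2 + 1 = 15
  57 - 15 = 42, and 0101010 = 32 + 8 + 2 = 42 ✓



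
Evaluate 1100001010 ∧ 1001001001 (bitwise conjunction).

AND: 1 only when both bits are 1
  1100001010
& 1001001001
------------
  1000001000
Decimal: 778 & 585 = 520



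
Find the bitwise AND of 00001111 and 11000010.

AND: 1 only when both bits are 1
  00001111
& 11000010
----------
  00000010
Decimal: 15 & 194 = 2



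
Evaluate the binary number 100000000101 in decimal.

Sum of powers of 2 for each 1-bit:
2^0 + 2^2 + 2^11
= 1 + 4 + 2048
= 2053



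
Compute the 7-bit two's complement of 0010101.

Original: 0010101
Step 1 - Invert all bits: 1101010
Step 2 - Add 1: 1101011
Verification: 0010101 + 1101011 = 10000000; discarding the end carry (carry out of the top bit) leaves the 7-bit value 0000000, as required for x + (-x)



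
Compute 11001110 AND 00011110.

AND: 1 only when both bits are 1
  11001110
& 00011110
----------
  00001110
Decimal: 206 & 30 = 14



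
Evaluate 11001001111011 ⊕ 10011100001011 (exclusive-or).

XOR: 1 when bits differ
  11001001111011
^ 10011100001011
----------------
  01010101110000
Decimal: 12923 ^ 9995 = 5488



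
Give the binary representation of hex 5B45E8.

Convert each hex digit to 4 bits:
  5 = 0101
  B = 1011
  4 = 0100
  5 = 0101
  E = 1110
  8 = 1000
Concatenate: 010110110100010111101000



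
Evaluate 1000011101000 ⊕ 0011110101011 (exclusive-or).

XOR: 1 when bits differ
  1000011101000
^ 0011110101011
---------------
  1011101000011
Decimal: 4328 ^ 1963 = 5955



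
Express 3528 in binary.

Using repeated division by 2:
3528 ÷ 2 = 1764 remainder 0
1764 ÷ 2 = 882 remainder 0
882 ÷ 2 = 441 remainder 0
441 ÷ 2 = 220 remainder 1
220 ÷ 2 = 110 remainder 0
110 ÷ 2 = 55 remainder 0
55 ÷ 2 = 27 remainder 1
27 ÷ 2 = 13 remainder 1
13 ÷ 2 = 6 remainder 1
6 ÷ 2 = 3 remainder 0
3 ÷ 2 = 1 remainder 1
1 ÷ 2 = 0 remainder 1
Reading remainders bottom to top: 110111001000



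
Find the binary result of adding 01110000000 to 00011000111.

Add column by column from the right: bit + bit + carry-in; write the sum mod 2, carry 1 when the sum is 2 or 3.
carry:  11100000000
        01110000000
+       00011000111
-------------------
       010001000111
(the carry out of the leftmost column, 0, becomes the leading bit)
Decimal check:
  01110000000 = 512 + 256 + 128 = 896
  00011000111 = 128 + 64 + 4 + 2 + 1 = 199
  896 + 199 = 1095, and 010001000111 = 1024 + 64 + 4 + 2 + 1 = 1095 ✓



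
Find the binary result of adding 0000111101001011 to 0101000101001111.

Add column by column from the right: bit + bit + carry-in; write the sum mod 2, carry 1 when the sum is 2 or 3.
carry:  0011111010011110
        0000111101001011
+       0101000101001111
------------------------
       00110000010011010
(the carry out of the leftmost column, 0, becomes the leading bit)
Decimal check:
  0000111101001011 = 2048 + 1024 + 512 + 256 + 64 + 8 + 2 + 1 = 3915
  0101000101001111 = 16384 + 4096 + 256 + 64 + 8 + 4 + 2 + 1 = 20815
  3915 + 20815 = 24730, and 00110000010011010 = 16384 + 8192 + 128 + 16 + 8 + 2 = 24730 ✓



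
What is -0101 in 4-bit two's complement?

Original: 0101
Step 1 - Invert all bits: 1010
Step 2 - Add 1: 1011
Verification: 0101 + 1011 = 10000; discarding the end carry (carry out of the top bit) leaves the 4-bit value 0000, as required for x + (-x)



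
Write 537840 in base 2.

Using repeated division by 2:
537840 ÷ 2 = 268920 remainder 0
268920 ÷ 2 = 134460 remainder 0
134460 ÷ 2 = 67230 remainder 0
67230 ÷ 2 = 33615 remainder 0
33615 ÷ 2 = 16807 remainder 1
16807 ÷ 2 = 8403 remainder 1
8403 ÷ 2 = 4201 remainder 1
4201 ÷ 2 = 2100 remainder 1
2100 ÷ 2 = 1050 remainder 0
1050 ÷ 2 = 525 remainder 0
525 ÷ 2 = 262 remainder 1
262 ÷ 2 = 131 remainder 0
131 ÷ 2 = 65 remainder 1
65 ÷ 2 = 32 remainder 1
32 ÷ 2 = 16 remainder 0
16 ÷ 2 = 8 remainder 0
8 ÷ 2 = 4 remainder 0
4 ÷ 2 = 2 remainder 0
2 ÷ 2 = 1 remainder 0
1 ÷ 2 = 0 remainder 1
Reading remainders bottom to top: 10000011010011110000



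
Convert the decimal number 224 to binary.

Using repeated division by 2:
224 ÷ 2 = 112 remainder 0
112 ÷ 2 = 56 remainder 0
56 ÷ 2 = 28 remainder 0
28 ÷ 2 = 14 remainder 0
14 ÷ 2 = 7 remainder 0
7 ÷ 2 = 3 remainder 1
3 ÷ 2 = 1 remainder 1
1 ÷ 2 = 0 remainder 1
Reading remainders bottom to top: 11100000



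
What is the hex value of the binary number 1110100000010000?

Group into 4-bit nibbles from right:
  1110 = E
  1000 = 8
  0001 = 1
  0000 = 0
Result: E810



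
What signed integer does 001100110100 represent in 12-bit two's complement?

Binary: 001100110100
Sign bit: 0 (non-negative)
Read directly as an unsigned value:
001100110100 = 512 + 256 + 32 + 16 + 4 = 820
Value: 820



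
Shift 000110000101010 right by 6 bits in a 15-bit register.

Original: 000110000101010 (decimal 3114)
Shift right by 6 positions
Drop the 6 low bits; fill with zeros on the left
Result: 000000000110000 (decimal 48)
Equivalent: 3114 >> 6 = 3114 ÷ 2^6 = 48



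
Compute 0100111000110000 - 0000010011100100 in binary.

Method 1 - Direct subtraction (column by column from the right: bit − bit − borrow-in; if negative, add 2 and borrow 1 from the next column):
borrow: 0000001110011000
        0100111000110000
-       0000010011100100
------------------------
        0100100101001100

Method 2 - Add two's complement:
Two's complement of 0000010011100100: invert → 1111101100011011, add 1 → 1111101100011100
  0100111000110000
+ 1111101100011100
------------------
 10100100101001100  (end carry out of the top bit = 1)
Discarding the end carry: 0100100101001100
Decimal check:
  0100111000110000 = 16384 + 2048 + 1024 + 512 + 32 + 16 = 20016
  0000010011100100 = 1024 + 128 + 64 + 32 + 4 = 1252
  20016 - 1252 = 18764, and 0100100101001100 = 16384 + 2048 + 256 + 64 + 8 + 4 = 18764 ✓



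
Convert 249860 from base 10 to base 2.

Using repeated division by 2:
249860 ÷ 2 = 124930 remainder 0
124930 ÷ 2 = 62465 remainder 0
62465 ÷ 2 = 31232 remainder 1
31232 ÷ 2 = 15616 remainder 0
15616 ÷ 2 = 7808 remainder 0
7808 ÷ 2 = 3904 remainder 0
3904 ÷ 2 = 1952 remainder 0
1952 ÷ 2 = 976 remainder 0
976 ÷ 2 = 488 remainder 0
488 ÷ 2 = 244 remainder 0
244 ÷ 2 = 122 remainder 0
122 ÷ 2 = 61 remainder 0
61 ÷ 2 = 30 remainder 1
30 ÷ 2 = 15 remainder 0
15 ÷ 2 = 7 remainder 1
7 ÷ 2 = 3 remainder 1
3 ÷ 2 = 1 remainder 1
1 ÷ 2 = 0 remainder 1
Reading remainders bottom to top: 111101000000000100



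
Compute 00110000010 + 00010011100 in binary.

Add column by column from the right: bit + bit + carry-in; write the sum mod 2, carry 1 when the sum is 2 or 3.
carry:  01100000000
        00110000010
+       00010011100
-------------------
       001000011110
(the carry out of the leftmost column, 0, becomes the leading bit)
Decimal check:
  00110000010 = 256 + 128 + 2 = 386
  00010011100 = 128 + 16 + 8 + 4 = 156
  386 + 156 = 542, and 001000011110 = 512 + 16 + 8 + 4 + 2 = 542 ✓



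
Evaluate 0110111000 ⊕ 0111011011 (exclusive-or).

XOR: 1 when bits differ
  0110111000
^ 0111011011
------------
  0001100011
Decimal: 440 ^ 475 = 99



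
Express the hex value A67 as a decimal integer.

Expand by place value (powers of 16):
Digit values: A = 10
A67 = 10 × 16^2 + 6 × 16^1 + 7 × 16^0
= 10 × 256 + 6 × 16 + 7 × 1
= 2560 + 96 + 7
= 2663



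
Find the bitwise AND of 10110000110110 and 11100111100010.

AND: 1 only when both bits are 1
  10110000110110
& 11100111100010
----------------
  10100000100010
Decimal: 11318 & 14818 = 10274



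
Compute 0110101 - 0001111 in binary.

Method 1 - Direct subtraction (column by column from the right: bit − bit − borrow-in; if negative, add 2 and borrow 1 from the next column):
borrow: 0011100
        0110101
-       0001111
---------------
        0100110

Method 2 - Add two's complement:
Two's complement of 0001111: invert → 1110000, add 1 → 1110001
  0110101
+ 1110001
---------
 10100110  (end carry out of the top bit = 1)
Discarding the end carry: 0100110
Decimal check:
  0110101 = 32 + 16 + 4 + 1 = 53
  0001111 = 8 + 4 + 2 + 1 = 15
  53 - 15 = 38, and 0100110 = 32 + 4 + 2 = 38 ✓



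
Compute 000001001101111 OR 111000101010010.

OR: 1 when either bit is 1
  000001001101111
| 111000101010010
-----------------
  111001101111111
Decimal: 623 | 29010 = 29567



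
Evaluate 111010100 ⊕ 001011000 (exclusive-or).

XOR: 1 when bits differ
  111010100
^ 001011000
-----------
  110001100
Decimal: 468 ^ 88 = 396



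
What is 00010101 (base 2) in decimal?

Sum of powers of 2 for each 1-bit:
2^0 + 2^2 + 2^4
= 1 + 4 + 16
= 21



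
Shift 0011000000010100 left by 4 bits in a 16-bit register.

Original: 0011000000010100 (decimal 12308)
Shift left by 4 positions
Append 4 zeros on the right and drop the 4 high bits that overflow the 16-bit width
Result: 0000000101000000 (decimal 320)
Equivalent: 12308 << 4 = 12308 × 2^4 = 196928, truncated to 16 bits = 320



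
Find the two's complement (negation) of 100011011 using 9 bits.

Original (sign bit 1, negative): 100011011
Step 1 - Invert all bits: 011100100
Step 2 - Add 1: 011100101
Verification: 100011011 + 011100101 = 1000000000; discarding the end carry (carry out of the top bit) leaves the 9-bit value 000000000, as required for x + (-x)



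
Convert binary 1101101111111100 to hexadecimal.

Group into 4-bit nibbles from right:
  1101 = D
  1011 = B
  1111 = F
  1100 = C
Result: DBFC



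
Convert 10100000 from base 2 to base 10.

Sum of powers of 2 for each 1-bit:
2^5 + 2^7
= 32 + 128
= 160



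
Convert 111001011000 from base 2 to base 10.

Sum of powers of 2 for each 1-bit:
2^3 + 2^4 + 2^6 + 2^9 + 2^10 + 2^11
= 8 + 16 + 64 + 512 + 1024 + 2048
= 3672



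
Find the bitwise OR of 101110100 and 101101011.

OR: 1 when either bit is 1
  101110100
| 101101011
-----------
  101111111
Decimal: 372 | 363 = 383



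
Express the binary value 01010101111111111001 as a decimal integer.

Sum of powers of 2 for each 1-bit:
2^0 + 2^3 + 2^4 + 2^5 + 2^6 + 2^7 + 2^8 + 2^9 + 2^10 + 2^11 + 2^12 + 2^14 + 2^16 + 2^18
= 1 + 8 + 16 + 32 + 64 + 128 + 256 + 512 + 1024 + 2048 + 4096 + 16384 + 65536 + 262144
= 352249



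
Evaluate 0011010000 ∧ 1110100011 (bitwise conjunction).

AND: 1 only when both bits are 1
  0011010000
& 1110100011
------------
  0010000000
Decimal: 208 & 931 = 128



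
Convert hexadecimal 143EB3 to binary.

Convert each hex digit to 4 bits:
  1 = 0001
  4 = 0100
  3 = 0011
  E = 1110
  B = 1011
  3 = 0011
Concatenate: 000101000011111010110011



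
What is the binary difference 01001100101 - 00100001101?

Method 1 - Direct subtraction (column by column from the right: bit − bit − borrow-in; if negative, add 2 and borrow 1 from the next column):
borrow: 01000110000
        01001100101
-       00100001101
-------------------
        00101011000

Method 2 - Add two's complement:
Two's complement of 00100001101: invert → 11011110010, add 1 → 11011110011
  01001100101
+ 11011110011
-------------
 100101011000  (end carry out of the top bit = 1)
Discarding the end carry: 00101011000
Decimal check:
  01001100101 = 512 + 64 + 32 + 4 + 1 = 613
  00100001101 = 256 + 8 + 4 + 1 = 269
  613 - 269 = 344, and 00101011000 = 256 + 64 + 16 + 8 = 344 ✓



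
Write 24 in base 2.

Using repeated division by 2:
24 ÷ 2 = 12 remainder 0
12 ÷ 2 = 6 remainder 0
6 ÷ 2 = 3 remainder 0
3 ÷ 2 = 1 remainder 1
1 ÷ 2 = 0 remainder 1
Reading remainders bottom to top: 11000



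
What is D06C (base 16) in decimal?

Expand by place value (powers of 16):
Digit values: D = 13, C = 12
D06C = 13 × 16^3 + 0 × 16^2 + 6 × 16^1 + 12 × 16^0
= 13 × 4096 + 0 × 256 + 6 × 16 + 12 × 1
= 53248 + 0 + 96 + 12
= 53356



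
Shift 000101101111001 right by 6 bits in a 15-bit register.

Original: 000101101111001 (decimal 2937)
Shift right by 6 positions
Drop the 6 low bits; fill with zeros on the left
Result: 000000000101101 (decimal 45)
Equivalent: 2937 >> 6 = 2937 ÷ 2^6 = 45



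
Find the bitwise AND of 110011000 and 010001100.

AND: 1 only when both bits are 1
  110011000
& 010001100
-----------
  010001000
Decimal: 408 & 140 = 136



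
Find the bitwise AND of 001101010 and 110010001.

AND: 1 only when both bits are 1
  001101010
& 110010001
-----------
  000000000
Decimal: 106 & 401 = 0



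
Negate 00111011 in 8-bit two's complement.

Original: 00111011
Step 1 - Invert all bits: 11000100
Step 2 - Add 1: 11000101
Verification: 00111011 + 11000101 = 100000000; discarding the end carry (carry out of the top bit) leaves the 8-bit value 00000000, as required for x + (-x)



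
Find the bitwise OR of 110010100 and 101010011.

OR: 1 when either bit is 1
  110010100
| 101010011
-----------
  111010111
Decimal: 404 | 339 = 471



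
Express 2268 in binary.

Using repeated division by 2:
2268 ÷ 2 = 1134 remainder 0
1134 ÷ 2 = 567 remainder 0
567 ÷ 2 = 283 remainder 1
283 ÷ 2 = 141 remainder 1
141 ÷ 2 = 70 remainder 1
70 ÷ 2 = 35 remainder 0
35 ÷ 2 = 17 remainder 1
17 ÷ 2 = 8 remainder 1
8 ÷ 2 = 4 remainder 0
4 ÷ 2 = 2 remainder 0
2 ÷ 2 = 1 remainder 0
1 ÷ 2 = 0 remainder 1
Reading remainders bottom to top: 100011011100



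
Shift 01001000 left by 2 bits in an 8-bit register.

Original: 01001000 (decimal 72)
Shift left by 2 positions
Append 2 zeros on the right and drop the 2 high bits that overflow the 8-bit width
Result: 00100000 (decimal 32)
Equivalent: 72 << 2 = 72 × 2^2 = 288, truncated to 8 bits = 32



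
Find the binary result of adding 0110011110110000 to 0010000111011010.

Add column by column from the right: bit + bit + carry-in; write the sum mod 2, carry 1 when the sum is 2 or 3.
carry:  1100111111100000
        0110011110110000
+       0010000111011010
------------------------
       01000100110001010
(the carry out of the leftmost column, 0, becomes the leading bit)
Decimal check:
  0110011110110000 = 16384 + 8192 + 1024 + 512 + 256 + 128 + 32 + 16 = 26544
  0010000111011010 = 8192 + 256 + 128 + 64 + 16 + 8 + 2 = 8666
  26544 + 8666 = 35210, and 01000100110001010 = 32768 + 2048 + 256 + 128 + 8 + 2 = 35210 ✓

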